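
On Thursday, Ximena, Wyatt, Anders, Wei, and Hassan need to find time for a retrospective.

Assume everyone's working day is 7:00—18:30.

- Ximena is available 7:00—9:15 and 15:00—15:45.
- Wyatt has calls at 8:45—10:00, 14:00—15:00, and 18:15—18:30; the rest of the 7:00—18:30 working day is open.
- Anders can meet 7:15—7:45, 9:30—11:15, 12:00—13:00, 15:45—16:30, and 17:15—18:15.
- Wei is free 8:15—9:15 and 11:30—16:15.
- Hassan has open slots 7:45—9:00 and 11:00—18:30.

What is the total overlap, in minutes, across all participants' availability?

Wyatt free within 07:00–18:30: 07:00–08:45, 10:00–14:00, 15:00–18:15.
Ximena ∩ Wyatt: 07:00–08:45, 15:00–15:45.
Ximena ∩ Wyatt ∩ Anders: 07:15–07:45.
Ximena ∩ Wyatt ∩ Anders ∩ Wei: (none).
Ximena ∩ Wyatt ∩ Anders ∩ Wei ∩ Hassan: (none).
Total common minutes: 0.

0 minutes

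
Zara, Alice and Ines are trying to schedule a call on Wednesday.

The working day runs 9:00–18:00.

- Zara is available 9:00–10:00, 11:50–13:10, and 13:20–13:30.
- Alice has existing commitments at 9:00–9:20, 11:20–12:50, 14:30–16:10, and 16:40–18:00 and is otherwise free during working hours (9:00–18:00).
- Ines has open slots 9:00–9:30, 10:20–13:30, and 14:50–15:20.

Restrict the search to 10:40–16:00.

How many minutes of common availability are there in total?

Alice free within 09:00–18:00: 09:20–11:20, 12:50–14:30, 16:10–16:40.
Zara ∩ Alice: 09:20–10:00, 12:50–13:10, 13:20–13:30.
Zara ∩ Alice ∩ Ines: 09:20–09:30, 12:50–13:10, 13:20–13:30.
Restricted to 10:40–16:00: 12:50–13:10, 13:20–13:30.
Total common minutes: 20 + 10 = 30.

30 minutes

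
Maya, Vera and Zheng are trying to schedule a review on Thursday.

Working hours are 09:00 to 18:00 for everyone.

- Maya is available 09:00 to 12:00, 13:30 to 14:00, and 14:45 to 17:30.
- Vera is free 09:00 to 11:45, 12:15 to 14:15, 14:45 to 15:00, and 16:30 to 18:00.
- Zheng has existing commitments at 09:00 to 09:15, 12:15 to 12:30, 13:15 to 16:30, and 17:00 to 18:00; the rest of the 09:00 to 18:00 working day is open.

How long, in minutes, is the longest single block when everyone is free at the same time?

150 minutes

Zheng free within 09:00–18:00: 09:15–12:15, 12:30–13:15, 16:30–17:00.
Maya ∩ Vera: 09:00–11:45, 13:30–14:00, 14:45–15:00, 16:30–17:30.
Maya ∩ Vera ∩ Zheng: 09:15–11:45, 16:30–17:00.
Common window lengths: 150, 30 min; longest is 150.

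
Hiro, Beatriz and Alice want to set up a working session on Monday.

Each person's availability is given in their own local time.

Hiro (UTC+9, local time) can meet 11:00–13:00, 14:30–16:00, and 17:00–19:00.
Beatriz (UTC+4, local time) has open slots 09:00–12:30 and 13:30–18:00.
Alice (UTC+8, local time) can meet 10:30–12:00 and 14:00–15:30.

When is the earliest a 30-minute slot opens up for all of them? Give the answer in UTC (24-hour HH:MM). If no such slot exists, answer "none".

06:00

Hiro → UTC: 02:00–04:00, 05:30–07:00, 08:00–10:00.
Beatriz → UTC: 05:00–08:30, 09:30–14:00.
Alice → UTC: 02:30–04:00, 06:00–07:30.
Hiro ∩ Beatriz: 05:30–07:00, 08:00–08:30, 09:30–10:00.
Hiro ∩ Beatriz ∩ Alice: 06:00–07:00.
Windows ≥ 30 min: 06:00–07:00.
Earliest such window starts at 06:00.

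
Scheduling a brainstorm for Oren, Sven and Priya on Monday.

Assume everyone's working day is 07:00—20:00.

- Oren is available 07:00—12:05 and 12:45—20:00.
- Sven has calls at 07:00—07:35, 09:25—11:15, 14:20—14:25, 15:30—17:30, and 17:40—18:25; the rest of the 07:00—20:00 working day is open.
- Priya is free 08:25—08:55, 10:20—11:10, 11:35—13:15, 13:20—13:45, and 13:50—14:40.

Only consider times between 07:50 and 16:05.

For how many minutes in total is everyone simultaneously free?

160 minutes

Sven free within 07:00–20:00: 07:35–09:25, 11:15–14:20, 14:25–15:30, 17:30–17:40, 18:25–20:00.
Oren ∩ Sven: 07:35–09:25, 11:15–12:05, 12:45–14:20, 14:25–15:30, 17:30–17:40, 18:25–20:00.
Oren ∩ Sven ∩ Priya: 08:25–08:55, 11:35–12:05, 12:45–13:15, 13:20–13:45, 13:50–14:20, 14:25–14:40.
Restricted to 07:50–16:05: 08:25–08:55, 11:35–12:05, 12:45–13:15, 13:20–13:45, 13:50–14:20, 14:25–14:40.
Total common minutes: 30 + 30 + 30 + 25 + 30 + 15 = 160.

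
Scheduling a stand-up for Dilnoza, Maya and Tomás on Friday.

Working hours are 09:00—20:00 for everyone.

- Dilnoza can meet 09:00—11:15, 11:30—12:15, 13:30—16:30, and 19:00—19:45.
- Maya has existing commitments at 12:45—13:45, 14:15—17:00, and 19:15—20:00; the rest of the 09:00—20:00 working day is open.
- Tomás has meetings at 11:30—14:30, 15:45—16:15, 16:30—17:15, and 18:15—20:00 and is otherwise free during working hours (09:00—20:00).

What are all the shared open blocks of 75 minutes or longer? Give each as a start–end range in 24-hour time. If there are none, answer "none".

Maya free within 09:00–20:00: 09:00–12:45, 13:45–14:15, 17:00–19:15.
Tomás free within 09:00–20:00: 09:00–11:30, 14:30–15:45, 16:15–16:30, 17:15–18:15.
Dilnoza ∩ Maya: 09:00–11:15, 11:30–12:15, 13:45–14:15, 19:00–19:15.
Dilnoza ∩ Maya ∩ Tomás: 09:00–11:15.
Windows ≥ 75 min: 09:00–11:15.

09:00–11:15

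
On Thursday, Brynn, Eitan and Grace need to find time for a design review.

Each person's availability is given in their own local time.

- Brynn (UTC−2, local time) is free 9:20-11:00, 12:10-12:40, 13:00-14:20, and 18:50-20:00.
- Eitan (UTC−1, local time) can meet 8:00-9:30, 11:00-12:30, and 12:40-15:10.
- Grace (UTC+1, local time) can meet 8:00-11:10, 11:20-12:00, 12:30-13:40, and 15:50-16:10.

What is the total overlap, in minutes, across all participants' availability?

Brynn → UTC: 11:20–13:00, 14:10–14:40, 15:00–16:20, 20:50–22:00.
Eitan → UTC: 09:00–10:30, 12:00–13:30, 13:40–16:10.
Grace → UTC: 07:00–10:10, 10:20–11:00, 11:30–12:40, 14:50–15:10.
Brynn ∩ Eitan: 12:00–13:00, 14:10–14:40, 15:00–16:10.
Brynn ∩ Eitan ∩ Grace: 12:00–12:40, 15:00–15:10.
Total common minutes: 40 + 10 = 50.

50 minutes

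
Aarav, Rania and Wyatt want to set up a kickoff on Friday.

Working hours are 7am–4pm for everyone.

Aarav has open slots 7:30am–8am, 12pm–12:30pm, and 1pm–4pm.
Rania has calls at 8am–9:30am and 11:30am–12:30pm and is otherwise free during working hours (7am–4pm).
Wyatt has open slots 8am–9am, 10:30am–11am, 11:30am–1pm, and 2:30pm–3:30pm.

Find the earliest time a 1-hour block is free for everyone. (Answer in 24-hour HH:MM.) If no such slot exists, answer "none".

14:30

Rania free within 07:00–16:00: 07:00–08:00, 09:30–11:30, 12:30–16:00.
Aarav ∩ Rania: 07:30–08:00, 13:00–16:00.
Aarav ∩ Rania ∩ Wyatt: 14:30–15:30.
Windows ≥ 60 min: 14:30–15:30.
Earliest such window starts at 14:30.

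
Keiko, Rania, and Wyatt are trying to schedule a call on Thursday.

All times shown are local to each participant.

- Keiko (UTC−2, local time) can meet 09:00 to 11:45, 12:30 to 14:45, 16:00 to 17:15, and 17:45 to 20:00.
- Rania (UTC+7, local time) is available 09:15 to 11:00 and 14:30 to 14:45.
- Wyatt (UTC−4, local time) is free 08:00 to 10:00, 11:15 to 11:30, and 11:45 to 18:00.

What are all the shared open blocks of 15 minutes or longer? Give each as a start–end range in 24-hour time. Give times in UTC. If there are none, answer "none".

Keiko → UTC: 11:00–13:45, 14:30–16:45, 18:00–19:15, 19:45–22:00.
Rania → UTC: 02:15–04:00, 07:30–07:45.
Wyatt → UTC: 12:00–14:00, 15:15–15:30, 15:45–22:00.
Keiko ∩ Rania: (none).
Keiko ∩ Rania ∩ Wyatt: (none).
Windows ≥ 15 min: (none).

none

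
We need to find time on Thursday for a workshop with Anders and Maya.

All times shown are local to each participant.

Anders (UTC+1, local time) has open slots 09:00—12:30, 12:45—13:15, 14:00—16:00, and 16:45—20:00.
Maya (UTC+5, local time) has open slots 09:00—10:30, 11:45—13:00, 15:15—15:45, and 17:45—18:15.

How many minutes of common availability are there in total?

Anders → UTC: 08:00–11:30, 11:45–12:15, 13:00–15:00, 15:45–19:00.
Maya → UTC: 04:00–05:30, 06:45–08:00, 10:15–10:45, 12:45–13:15.
Anders ∩ Maya: 10:15–10:45, 13:00–13:15.
Total common minutes: 30 + 15 = 45.

45 minutes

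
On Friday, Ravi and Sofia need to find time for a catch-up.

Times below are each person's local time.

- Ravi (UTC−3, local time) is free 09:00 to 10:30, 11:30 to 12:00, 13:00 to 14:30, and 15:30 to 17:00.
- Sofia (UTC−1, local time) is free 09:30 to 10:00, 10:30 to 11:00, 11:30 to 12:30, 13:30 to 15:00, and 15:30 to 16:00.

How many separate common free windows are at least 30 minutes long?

3

Ravi → UTC: 12:00–13:30, 14:30–15:00, 16:00–17:30, 18:30–20:00.
Sofia → UTC: 10:30–11:00, 11:30–12:00, 12:30–13:30, 14:30–16:00, 16:30–17:00.
Ravi ∩ Sofia: 12:30–13:30, 14:30–15:00, 16:30–17:00.
Windows ≥ 30 min: 12:30–13:30, 14:30–15:00, 16:30–17:00.
That's 3 windows.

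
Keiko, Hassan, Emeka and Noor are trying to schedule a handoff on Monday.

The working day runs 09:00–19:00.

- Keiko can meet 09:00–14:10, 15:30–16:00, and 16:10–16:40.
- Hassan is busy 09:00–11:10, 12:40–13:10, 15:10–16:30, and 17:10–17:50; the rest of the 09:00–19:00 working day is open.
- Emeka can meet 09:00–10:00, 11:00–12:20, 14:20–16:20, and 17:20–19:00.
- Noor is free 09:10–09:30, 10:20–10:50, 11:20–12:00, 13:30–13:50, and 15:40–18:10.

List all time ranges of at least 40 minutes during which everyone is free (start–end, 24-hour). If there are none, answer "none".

Hassan free within 09:00–19:00: 11:10–12:40, 13:10–15:10, 16:30–17:10, 17:50–19:00.
Keiko ∩ Hassan: 11:10–12:40, 13:10–14:10, 16:30–16:40.
Keiko ∩ Hassan ∩ Emeka: 11:10–12:20.
Keiko ∩ Hassan ∩ Emeka ∩ Noor: 11:20–12:00.
Windows ≥ 40 min: 11:20–12:00.

11:20–12:00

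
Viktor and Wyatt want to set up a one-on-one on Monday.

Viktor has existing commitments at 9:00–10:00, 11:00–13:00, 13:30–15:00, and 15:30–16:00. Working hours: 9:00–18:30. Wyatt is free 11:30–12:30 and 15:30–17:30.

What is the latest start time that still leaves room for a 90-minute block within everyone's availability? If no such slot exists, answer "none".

16:00

Viktor free within 09:00–18:30: 10:00–11:00, 13:00–13:30, 15:00–15:30, 16:00–18:30.
Viktor ∩ Wyatt: 16:00–17:30.
Windows ≥ 90 min: 16:00–17:30.
Latest start in the last window 16:00–17:30 is 17:30 − 90 min = 16:00.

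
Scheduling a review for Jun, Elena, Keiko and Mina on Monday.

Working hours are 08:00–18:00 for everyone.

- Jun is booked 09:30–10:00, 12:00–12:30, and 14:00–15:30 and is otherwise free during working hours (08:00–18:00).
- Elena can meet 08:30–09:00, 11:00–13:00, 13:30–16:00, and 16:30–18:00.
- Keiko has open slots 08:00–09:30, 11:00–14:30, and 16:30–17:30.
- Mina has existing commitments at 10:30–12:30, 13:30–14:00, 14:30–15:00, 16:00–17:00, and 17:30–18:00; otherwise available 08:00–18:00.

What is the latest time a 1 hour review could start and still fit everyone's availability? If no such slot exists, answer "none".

Jun free within 08:00–18:00: 08:00–09:30, 10:00–12:00, 12:30–14:00, 15:30–18:00.
Mina free within 08:00–18:00: 08:00–10:30, 12:30–13:30, 14:00–14:30, 15:00–16:00, 17:00–17:30.
Jun ∩ Elena: 08:30–09:00, 11:00–12:00, 12:30–13:00, 13:30–14:00, 15:30–16:00, 16:30–18:00.
Jun ∩ Elena ∩ Keiko: 08:30–09:00, 11:00–12:00, 12:30–13:00, 13:30–14:00, 16:30–17:30.
Jun ∩ Elena ∩ Keiko ∩ Mina: 08:30–09:00, 12:30–13:00, 17:00–17:30.
Windows ≥ 60 min: (none).

none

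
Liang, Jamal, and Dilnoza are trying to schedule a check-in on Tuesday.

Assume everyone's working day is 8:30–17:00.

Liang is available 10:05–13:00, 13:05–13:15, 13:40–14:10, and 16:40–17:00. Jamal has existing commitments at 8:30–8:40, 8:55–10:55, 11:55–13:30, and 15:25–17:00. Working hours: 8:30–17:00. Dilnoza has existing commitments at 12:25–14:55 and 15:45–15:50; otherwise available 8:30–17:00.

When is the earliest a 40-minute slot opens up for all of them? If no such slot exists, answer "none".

Jamal free within 08:30–17:00: 08:40–08:55, 10:55–11:55, 13:30–15:25.
Dilnoza free within 08:30–17:00: 08:30–12:25, 14:55–15:45, 15:50–17:00.
Liang ∩ Jamal: 10:55–11:55, 13:40–14:10.
Liang ∩ Jamal ∩ Dilnoza: 10:55–11:55.
Windows ≥ 40 min: 10:55–11:55.
Earliest such window starts at 10:55.

10:55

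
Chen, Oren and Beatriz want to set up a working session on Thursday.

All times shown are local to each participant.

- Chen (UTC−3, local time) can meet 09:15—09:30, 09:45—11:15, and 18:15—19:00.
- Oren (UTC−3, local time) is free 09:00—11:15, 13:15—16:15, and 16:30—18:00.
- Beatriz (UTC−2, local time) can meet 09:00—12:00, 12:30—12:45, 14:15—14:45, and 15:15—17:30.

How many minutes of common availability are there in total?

Chen → UTC: 12:15–12:30, 12:45–14:15, 21:15–22:00.
Oren → UTC: 12:00–14:15, 16:15–19:15, 19:30–21:00.
Beatriz → UTC: 11:00–14:00, 14:30–14:45, 16:15–16:45, 17:15–19:30.
Chen ∩ Oren: 12:15–12:30, 12:45–14:15.
Chen ∩ Oren ∩ Beatriz: 12:15–12:30, 12:45–14:00.
Total common minutes: 15 + 75 = 90.

90 minutes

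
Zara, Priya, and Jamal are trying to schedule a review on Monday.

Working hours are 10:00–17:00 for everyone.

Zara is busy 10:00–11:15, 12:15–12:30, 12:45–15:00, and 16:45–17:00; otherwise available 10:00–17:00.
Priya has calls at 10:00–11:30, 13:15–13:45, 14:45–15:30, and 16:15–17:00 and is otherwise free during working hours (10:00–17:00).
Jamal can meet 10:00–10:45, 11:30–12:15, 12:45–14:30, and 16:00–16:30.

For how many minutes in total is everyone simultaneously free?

60 minutes

Zara free within 10:00–17:00: 11:15–12:15, 12:30–12:45, 15:00–16:45.
Priya free within 10:00–17:00: 11:30–13:15, 13:45–14:45, 15:30–16:15.
Zara ∩ Priya: 11:30–12:15, 12:30–12:45, 15:30–16:15.
Zara ∩ Priya ∩ Jamal: 11:30–12:15, 16:00–16:15.
Total common minutes: 45 + 15 = 60.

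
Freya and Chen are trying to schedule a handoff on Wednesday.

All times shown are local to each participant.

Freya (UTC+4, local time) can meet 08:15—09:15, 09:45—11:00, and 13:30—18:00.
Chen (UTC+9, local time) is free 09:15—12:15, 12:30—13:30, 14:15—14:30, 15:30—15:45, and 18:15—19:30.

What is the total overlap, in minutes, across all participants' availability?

Freya → UTC: 04:15–05:15, 05:45–07:00, 09:30–14:00.
Chen → UTC: 00:15–03:15, 03:30–04:30, 05:15–05:30, 06:30–06:45, 09:15–10:30.
Freya ∩ Chen: 04:15–04:30, 06:30–06:45, 09:30–10:30.
Total common minutes: 15 + 15 + 60 = 90.

90 minutes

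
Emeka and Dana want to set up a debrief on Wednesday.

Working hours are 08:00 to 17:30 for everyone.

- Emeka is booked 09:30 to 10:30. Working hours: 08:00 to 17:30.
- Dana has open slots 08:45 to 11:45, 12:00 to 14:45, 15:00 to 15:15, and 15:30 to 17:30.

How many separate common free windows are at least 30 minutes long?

4

Emeka free within 08:00–17:30: 08:00–09:30, 10:30–17:30.
Emeka ∩ Dana: 08:45–09:30, 10:30–11:45, 12:00–14:45, 15:00–15:15, 15:30–17:30.
Windows ≥ 30 min: 08:45–09:30, 10:30–11:45, 12:00–14:45, 15:30–17:30.
That's 4 windows.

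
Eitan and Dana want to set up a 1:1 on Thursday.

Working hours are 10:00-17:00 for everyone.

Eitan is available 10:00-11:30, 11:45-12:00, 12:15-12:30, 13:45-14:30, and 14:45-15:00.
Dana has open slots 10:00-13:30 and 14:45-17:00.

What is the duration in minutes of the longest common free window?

Eitan ∩ Dana: 10:00–11:30, 11:45–12:00, 12:15–12:30, 14:45–15:00.
Common window lengths: 90, 15, 15, 15 min; longest is 90.

90 minutes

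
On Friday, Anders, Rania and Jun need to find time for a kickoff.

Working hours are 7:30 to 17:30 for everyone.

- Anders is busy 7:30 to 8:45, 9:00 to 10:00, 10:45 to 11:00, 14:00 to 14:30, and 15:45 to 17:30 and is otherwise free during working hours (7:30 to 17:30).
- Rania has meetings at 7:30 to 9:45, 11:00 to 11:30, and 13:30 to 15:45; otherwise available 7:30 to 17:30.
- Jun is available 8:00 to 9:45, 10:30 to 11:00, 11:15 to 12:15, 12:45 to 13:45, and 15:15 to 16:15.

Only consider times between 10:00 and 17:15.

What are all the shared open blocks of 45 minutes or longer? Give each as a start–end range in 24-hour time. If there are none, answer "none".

11:30–12:15, 12:45–13:30

Anders free within 07:30–17:30: 08:45–09:00, 10:00–10:45, 11:00–14:00, 14:30–15:45.
Rania free within 07:30–17:30: 09:45–11:00, 11:30–13:30, 15:45–17:30.
Anders ∩ Rania: 10:00–10:45, 11:30–13:30.
Anders ∩ Rania ∩ Jun: 10:30–10:45, 11:30–12:15, 12:45–13:30.
Restricted to 10:00–17:15: 10:30–10:45, 11:30–12:15, 12:45–13:30.
Windows ≥ 45 min: 11:30–12:15, 12:45–13:30.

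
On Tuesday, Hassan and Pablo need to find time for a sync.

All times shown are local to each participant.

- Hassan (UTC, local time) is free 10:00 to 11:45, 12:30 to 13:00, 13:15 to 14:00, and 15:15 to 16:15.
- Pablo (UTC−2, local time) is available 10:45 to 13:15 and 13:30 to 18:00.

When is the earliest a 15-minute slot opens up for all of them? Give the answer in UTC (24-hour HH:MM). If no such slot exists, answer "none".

Hassan → UTC: 10:00–11:45, 12:30–13:00, 13:15–14:00, 15:15–16:15.
Pablo → UTC: 12:45–15:15, 15:30–20:00.
Hassan ∩ Pablo: 12:45–13:00, 13:15–14:00, 15:30–16:15.
Windows ≥ 15 min: 12:45–13:00, 13:15–14:00, 15:30–16:15.
Earliest such window starts at 12:45.

12:45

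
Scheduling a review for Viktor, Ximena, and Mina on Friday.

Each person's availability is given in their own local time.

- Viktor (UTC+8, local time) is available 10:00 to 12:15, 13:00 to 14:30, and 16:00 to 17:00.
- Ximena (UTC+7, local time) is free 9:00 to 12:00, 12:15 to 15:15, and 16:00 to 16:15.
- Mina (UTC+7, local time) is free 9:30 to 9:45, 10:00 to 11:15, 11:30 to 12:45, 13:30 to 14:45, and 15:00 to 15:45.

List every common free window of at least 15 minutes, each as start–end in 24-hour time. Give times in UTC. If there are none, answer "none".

02:30–02:45, 03:00–04:15, 05:15–05:45, 08:00–08:15

Viktor → UTC: 02:00–04:15, 05:00–06:30, 08:00–09:00.
Ximena → UTC: 02:00–05:00, 05:15–08:15, 09:00–09:15.
Mina → UTC: 02:30–02:45, 03:00–04:15, 04:30–05:45, 06:30–07:45, 08:00–08:45.
Viktor ∩ Ximena: 02:00–04:15, 05:15–06:30, 08:00–08:15.
Viktor ∩ Ximena ∩ Mina: 02:30–02:45, 03:00–04:15, 05:15–05:45, 08:00–08:15.
Windows ≥ 15 min: 02:30–02:45, 03:00–04:15, 05:15–05:45, 08:00–08:15.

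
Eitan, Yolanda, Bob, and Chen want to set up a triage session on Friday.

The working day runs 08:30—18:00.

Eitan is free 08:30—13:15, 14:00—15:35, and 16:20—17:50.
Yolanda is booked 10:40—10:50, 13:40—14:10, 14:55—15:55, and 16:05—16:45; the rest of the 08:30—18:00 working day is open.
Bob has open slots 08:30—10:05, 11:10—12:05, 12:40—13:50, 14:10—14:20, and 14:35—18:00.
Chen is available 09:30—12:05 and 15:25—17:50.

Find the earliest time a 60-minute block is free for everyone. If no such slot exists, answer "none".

Yolanda free within 08:30–18:00: 08:30–10:40, 10:50–13:40, 14:10–14:55, 15:55–16:05, 16:45–18:00.
Eitan ∩ Yolanda: 08:30–10:40, 10:50–13:15, 14:10–14:55, 16:45–17:50.
Eitan ∩ Yolanda ∩ Bob: 08:30–10:05, 11:10–12:05, 12:40–13:15, 14:10–14:20, 14:35–14:55, 16:45–17:50.
Eitan ∩ Yolanda ∩ Bob ∩ Chen: 09:30–10:05, 11:10–12:05, 16:45–17:50.
Windows ≥ 60 min: 16:45–17:50.
Earliest such window starts at 16:45.

16:45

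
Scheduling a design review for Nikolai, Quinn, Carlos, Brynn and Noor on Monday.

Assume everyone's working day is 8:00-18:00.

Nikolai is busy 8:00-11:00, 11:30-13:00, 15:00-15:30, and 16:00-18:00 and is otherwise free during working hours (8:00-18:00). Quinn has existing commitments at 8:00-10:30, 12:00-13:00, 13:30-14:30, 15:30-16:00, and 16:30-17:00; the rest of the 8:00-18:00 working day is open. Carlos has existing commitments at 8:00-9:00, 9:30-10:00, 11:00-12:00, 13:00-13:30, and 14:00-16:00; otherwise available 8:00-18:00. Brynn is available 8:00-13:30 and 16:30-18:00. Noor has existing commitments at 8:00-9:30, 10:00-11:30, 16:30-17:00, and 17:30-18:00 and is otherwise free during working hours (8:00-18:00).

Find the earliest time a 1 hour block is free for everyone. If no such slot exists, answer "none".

none

Nikolai free within 08:00–18:00: 11:00–11:30, 13:00–15:00, 15:30–16:00.
Quinn free within 08:00–18:00: 10:30–12:00, 13:00–13:30, 14:30–15:30, 16:00–16:30, 17:00–18:00.
Carlos free within 08:00–18:00: 09:00–09:30, 10:00–11:00, 12:00–13:00, 13:30–14:00, 16:00–18:00.
Noor free within 08:00–18:00: 09:30–10:00, 11:30–16:30, 17:00–17:30.
Nikolai ∩ Quinn: 11:00–11:30, 13:00–13:30, 14:30–15:00.
Nikolai ∩ Quinn ∩ Carlos: (none).
Nikolai ∩ Quinn ∩ Carlos ∩ Brynn: (none).
Nikolai ∩ Quinn ∩ Carlos ∩ Brynn ∩ Noor: (none).
Windows ≥ 60 min: (none).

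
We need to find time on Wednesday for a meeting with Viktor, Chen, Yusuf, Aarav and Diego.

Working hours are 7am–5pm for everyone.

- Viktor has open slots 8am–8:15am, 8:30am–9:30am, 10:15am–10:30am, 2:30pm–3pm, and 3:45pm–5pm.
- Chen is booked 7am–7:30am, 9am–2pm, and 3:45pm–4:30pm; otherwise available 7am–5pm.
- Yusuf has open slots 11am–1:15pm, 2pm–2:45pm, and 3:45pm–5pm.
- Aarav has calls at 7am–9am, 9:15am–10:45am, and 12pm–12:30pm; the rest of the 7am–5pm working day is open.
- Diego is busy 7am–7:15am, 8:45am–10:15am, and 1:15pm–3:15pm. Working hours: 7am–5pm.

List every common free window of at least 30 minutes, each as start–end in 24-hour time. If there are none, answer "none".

16:30–17:00

Chen free within 07:00–17:00: 07:30–09:00, 14:00–15:45, 16:30–17:00.
Aarav free within 07:00–17:00: 09:00–09:15, 10:45–12:00, 12:30–17:00.
Diego free within 07:00–17:00: 07:15–08:45, 10:15–13:15, 15:15–17:00.
Viktor ∩ Chen: 08:00–08:15, 08:30–09:00, 14:30–15:00, 16:30–17:00.
Viktor ∩ Chen ∩ Yusuf: 14:30–14:45, 16:30–17:00.
Viktor ∩ Chen ∩ Yusuf ∩ Aarav: 14:30–14:45, 16:30–17:00.
Viktor ∩ Chen ∩ Yusuf ∩ Aarav ∩ Diego: 16:30–17:00.
Windows ≥ 30 min: 16:30–17:00.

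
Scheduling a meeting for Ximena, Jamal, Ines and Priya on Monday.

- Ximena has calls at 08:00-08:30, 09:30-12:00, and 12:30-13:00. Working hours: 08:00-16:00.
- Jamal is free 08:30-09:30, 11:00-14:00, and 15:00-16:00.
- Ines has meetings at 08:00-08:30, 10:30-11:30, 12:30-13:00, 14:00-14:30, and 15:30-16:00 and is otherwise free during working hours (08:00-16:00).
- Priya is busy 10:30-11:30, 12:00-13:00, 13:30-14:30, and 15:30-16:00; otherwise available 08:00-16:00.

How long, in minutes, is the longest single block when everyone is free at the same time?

60 minutes

Ximena free within 08:00–16:00: 08:30–09:30, 12:00–12:30, 13:00–16:00.
Ines free within 08:00–16:00: 08:30–10:30, 11:30–12:30, 13:00–14:00, 14:30–15:30.
Priya free within 08:00–16:00: 08:00–10:30, 11:30–12:00, 13:00–13:30, 14:30–15:30.
Ximena ∩ Jamal: 08:30–09:30, 12:00–12:30, 13:00–14:00, 15:00–16:00.
Ximena ∩ Jamal ∩ Ines: 08:30–09:30, 12:00–12:30, 13:00–14:00, 15:00–15:30.
Ximena ∩ Jamal ∩ Ines ∩ Priya: 08:30–09:30, 13:00–13:30, 15:00–15:30.
Common window lengths: 60, 30, 30 min; longest is 60.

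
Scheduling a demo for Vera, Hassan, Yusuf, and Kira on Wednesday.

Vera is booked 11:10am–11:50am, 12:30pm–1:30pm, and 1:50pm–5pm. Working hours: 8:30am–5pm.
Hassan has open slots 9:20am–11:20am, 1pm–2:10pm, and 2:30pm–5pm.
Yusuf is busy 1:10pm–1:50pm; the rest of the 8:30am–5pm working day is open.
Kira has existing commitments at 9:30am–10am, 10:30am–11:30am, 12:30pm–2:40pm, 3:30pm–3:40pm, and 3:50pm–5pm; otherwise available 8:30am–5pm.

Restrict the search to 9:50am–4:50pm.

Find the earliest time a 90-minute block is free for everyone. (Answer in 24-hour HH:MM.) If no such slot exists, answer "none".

none

Vera free within 08:30–17:00: 08:30–11:10, 11:50–12:30, 13:30–13:50.
Yusuf free within 08:30–17:00: 08:30–13:10, 13:50–17:00.
Kira free within 08:30–17:00: 08:30–09:30, 10:00–10:30, 11:30–12:30, 14:40–15:30, 15:40–15:50.
Vera ∩ Hassan: 09:20–11:10, 13:30–13:50.
Vera ∩ Hassan ∩ Yusuf: 09:20–11:10.
Vera ∩ Hassan ∩ Yusuf ∩ Kira: 09:20–09:30, 10:00–10:30.
Restricted to 09:50–16:50: 10:00–10:30.
Windows ≥ 90 min: (none).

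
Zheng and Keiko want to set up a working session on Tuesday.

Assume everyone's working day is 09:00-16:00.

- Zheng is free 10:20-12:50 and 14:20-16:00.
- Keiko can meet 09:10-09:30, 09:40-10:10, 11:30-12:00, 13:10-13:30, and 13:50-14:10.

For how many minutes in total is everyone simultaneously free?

Zheng ∩ Keiko: 11:30–12:00.
Total common minutes: 30.

30 minutes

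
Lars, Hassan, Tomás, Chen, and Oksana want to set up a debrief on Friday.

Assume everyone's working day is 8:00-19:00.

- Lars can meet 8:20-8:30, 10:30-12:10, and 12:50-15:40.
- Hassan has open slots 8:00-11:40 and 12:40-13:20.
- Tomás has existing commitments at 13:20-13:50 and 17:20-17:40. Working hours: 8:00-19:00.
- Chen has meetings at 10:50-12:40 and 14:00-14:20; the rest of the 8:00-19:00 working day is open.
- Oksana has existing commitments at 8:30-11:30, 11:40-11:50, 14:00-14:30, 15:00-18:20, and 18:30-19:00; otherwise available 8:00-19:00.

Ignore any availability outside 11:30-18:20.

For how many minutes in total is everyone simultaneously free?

Tomás free within 08:00–19:00: 08:00–13:20, 13:50–17:20, 17:40–19:00.
Chen free within 08:00–19:00: 08:00–10:50, 12:40–14:00, 14:20–19:00.
Oksana free within 08:00–19:00: 08:00–08:30, 11:30–11:40, 11:50–14:00, 14:30–15:00, 18:20–18:30.
Lars ∩ Hassan: 08:20–08:30, 10:30–11:40, 12:50–13:20.
Lars ∩ Hassan ∩ Tomás: 08:20–08:30, 10:30–11:40, 12:50–13:20.
Lars ∩ Hassan ∩ Tomás ∩ Chen: 08:20–08:30, 10:30–10:50, 12:50–13:20.
Lars ∩ Hassan ∩ Tomás ∩ Chen ∩ Oksana: 08:20–08:30, 12:50–13:20.
Restricted to 11:30–18:20: 12:50–13:20.
Total common minutes: 30.

30 minutes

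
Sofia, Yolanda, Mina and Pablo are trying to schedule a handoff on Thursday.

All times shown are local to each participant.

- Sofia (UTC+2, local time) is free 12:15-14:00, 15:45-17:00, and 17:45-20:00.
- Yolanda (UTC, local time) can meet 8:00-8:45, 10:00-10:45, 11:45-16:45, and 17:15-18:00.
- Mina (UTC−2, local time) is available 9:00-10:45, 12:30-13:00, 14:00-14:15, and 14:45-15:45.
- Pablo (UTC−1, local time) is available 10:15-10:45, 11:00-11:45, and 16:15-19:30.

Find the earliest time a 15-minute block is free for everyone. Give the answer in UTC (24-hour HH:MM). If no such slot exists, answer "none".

Sofia → UTC: 10:15–12:00, 13:45–15:00, 15:45–18:00.
Yolanda → UTC: 08:00–08:45, 10:00–10:45, 11:45–16:45, 17:15–18:00.
Mina → UTC: 11:00–12:45, 14:30–15:00, 16:00–16:15, 16:45–17:45.
Pablo → UTC: 11:15–11:45, 12:00–12:45, 17:15–20:30.
Sofia ∩ Yolanda: 10:15–10:45, 11:45–12:00, 13:45–15:00, 15:45–16:45, 17:15–18:00.
Sofia ∩ Yolanda ∩ Mina: 11:45–12:00, 14:30–15:00, 16:00–16:15, 17:15–17:45.
Sofia ∩ Yolanda ∩ Mina ∩ Pablo: 17:15–17:45.
Windows ≥ 15 min: 17:15–17:45.
Earliest such window starts at 17:15.

17:15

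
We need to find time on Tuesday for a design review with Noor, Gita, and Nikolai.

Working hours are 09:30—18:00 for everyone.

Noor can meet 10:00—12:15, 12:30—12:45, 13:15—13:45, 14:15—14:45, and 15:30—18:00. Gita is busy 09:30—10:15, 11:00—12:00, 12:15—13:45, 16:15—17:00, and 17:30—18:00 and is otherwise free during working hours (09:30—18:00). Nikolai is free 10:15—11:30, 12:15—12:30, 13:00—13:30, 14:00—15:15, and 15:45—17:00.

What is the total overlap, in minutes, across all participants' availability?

Gita free within 09:30–18:00: 10:15–11:00, 12:00–12:15, 13:45–16:15, 17:00–17:30.
Noor ∩ Gita: 10:15–11:00, 12:00–12:15, 14:15–14:45, 15:30–16:15, 17:00–17:30.
Noor ∩ Gita ∩ Nikolai: 10:15–11:00, 14:15–14:45, 15:45–16:15.
Total common minutes: 45 + 30 + 30 = 105.

105 minutes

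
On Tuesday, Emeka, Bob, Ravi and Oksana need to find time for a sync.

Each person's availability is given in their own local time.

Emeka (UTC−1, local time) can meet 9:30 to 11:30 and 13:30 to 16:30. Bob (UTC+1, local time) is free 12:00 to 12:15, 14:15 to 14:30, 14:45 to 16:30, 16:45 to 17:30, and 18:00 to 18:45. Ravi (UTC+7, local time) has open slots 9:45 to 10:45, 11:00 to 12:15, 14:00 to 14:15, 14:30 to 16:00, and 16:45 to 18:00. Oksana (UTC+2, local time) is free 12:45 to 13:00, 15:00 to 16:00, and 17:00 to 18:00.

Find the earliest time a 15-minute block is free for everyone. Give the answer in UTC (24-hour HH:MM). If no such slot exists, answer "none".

Emeka → UTC: 10:30–12:30, 14:30–17:30.
Bob → UTC: 11:00–11:15, 13:15–13:30, 13:45–15:30, 15:45–16:30, 17:00–17:45.
Ravi → UTC: 02:45–03:45, 04:00–05:15, 07:00–07:15, 07:30–09:00, 09:45–11:00.
Oksana → UTC: 10:45–11:00, 13:00–14:00, 15:00–16:00.
Emeka ∩ Bob: 11:00–11:15, 14:30–15:30, 15:45–16:30, 17:00–17:30.
Emeka ∩ Bob ∩ Ravi: (none).
Emeka ∩ Bob ∩ Ravi ∩ Oksana: (none).
Windows ≥ 15 min: (none).

none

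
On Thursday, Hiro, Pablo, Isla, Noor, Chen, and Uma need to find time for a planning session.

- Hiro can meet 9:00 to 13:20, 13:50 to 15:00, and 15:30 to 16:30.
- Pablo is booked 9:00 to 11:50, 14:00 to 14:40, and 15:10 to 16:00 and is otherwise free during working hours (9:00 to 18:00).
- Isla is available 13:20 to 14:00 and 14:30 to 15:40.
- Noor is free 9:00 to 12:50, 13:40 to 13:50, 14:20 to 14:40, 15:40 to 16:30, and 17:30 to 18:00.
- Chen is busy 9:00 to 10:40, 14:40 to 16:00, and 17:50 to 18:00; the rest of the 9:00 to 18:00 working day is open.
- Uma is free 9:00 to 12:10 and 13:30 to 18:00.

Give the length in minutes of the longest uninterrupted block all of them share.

0 minutes

Pablo free within 09:00–18:00: 11:50–14:00, 14:40–15:10, 16:00–18:00.
Chen free within 09:00–18:00: 10:40–14:40, 16:00–17:50.
Hiro ∩ Pablo: 11:50–13:20, 13:50–14:00, 14:40–15:00, 16:00–16:30.
Hiro ∩ Pablo ∩ Isla: 13:50–14:00, 14:40–15:00.
Hiro ∩ Pablo ∩ Isla ∩ Noor: (none).
Hiro ∩ Pablo ∩ Isla ∩ Noor ∩ Chen: (none).
Hiro ∩ Pablo ∩ Isla ∩ Noor ∩ Chen ∩ Uma: (none).
No common window.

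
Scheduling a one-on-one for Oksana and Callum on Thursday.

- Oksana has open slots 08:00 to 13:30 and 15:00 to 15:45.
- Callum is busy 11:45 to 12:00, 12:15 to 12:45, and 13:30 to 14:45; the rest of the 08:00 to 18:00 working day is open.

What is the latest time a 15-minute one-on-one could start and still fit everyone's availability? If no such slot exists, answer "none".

15:30

Callum free within 08:00–18:00: 08:00–11:45, 12:00–12:15, 12:45–13:30, 14:45–18:00.
Oksana ∩ Callum: 08:00–11:45, 12:00–12:15, 12:45–13:30, 15:00–15:45.
Windows ≥ 15 min: 08:00–11:45, 12:00–12:15, 12:45–13:30, 15:00–15:45.
Latest start in the last window 15:00–15:45 is 15:45 − 15 min = 15:30.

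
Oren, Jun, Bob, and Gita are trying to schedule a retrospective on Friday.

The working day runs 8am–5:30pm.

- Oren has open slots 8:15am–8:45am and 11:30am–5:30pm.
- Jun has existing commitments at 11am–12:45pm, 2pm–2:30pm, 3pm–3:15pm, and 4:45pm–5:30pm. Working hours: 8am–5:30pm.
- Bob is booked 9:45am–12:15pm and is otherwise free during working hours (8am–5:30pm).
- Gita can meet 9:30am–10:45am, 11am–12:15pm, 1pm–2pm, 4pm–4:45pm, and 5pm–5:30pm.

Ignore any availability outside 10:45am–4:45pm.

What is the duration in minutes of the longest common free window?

60 minutes

Jun free within 08:00–17:30: 08:00–11:00, 12:45–14:00, 14:30–15:00, 15:15–16:45.
Bob free within 08:00–17:30: 08:00–09:45, 12:15–17:30.
Oren ∩ Jun: 08:15–08:45, 12:45–14:00, 14:30–15:00, 15:15–16:45.
Oren ∩ Jun ∩ Bob: 08:15–08:45, 12:45–14:00, 14:30–15:00, 15:15–16:45.
Oren ∩ Jun ∩ Bob ∩ Gita: 13:00–14:00, 16:00–16:45.
Restricted to 10:45–16:45: 13:00–14:00, 16:00–16:45.
Common window lengths: 60, 45 min; longest is 60.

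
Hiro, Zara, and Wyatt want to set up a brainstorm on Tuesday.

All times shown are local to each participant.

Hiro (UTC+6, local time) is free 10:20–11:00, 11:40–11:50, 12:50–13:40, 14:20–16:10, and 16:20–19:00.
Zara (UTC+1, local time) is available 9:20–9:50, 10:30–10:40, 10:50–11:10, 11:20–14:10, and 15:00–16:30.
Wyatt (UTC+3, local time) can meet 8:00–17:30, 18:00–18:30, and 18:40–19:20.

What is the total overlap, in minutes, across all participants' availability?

220 minutes

Hiro → UTC: 04:20–05:00, 05:40–05:50, 06:50–07:40, 08:20–10:10, 10:20–13:00.
Zara → UTC: 08:20–08:50, 09:30–09:40, 09:50–10:10, 10:20–13:10, 14:00–15:30.
Wyatt → UTC: 05:00–14:30, 15:00–15:30, 15:40–16:20.
Hiro ∩ Zara: 08:20–08:50, 09:30–09:40, 09:50–10:10, 10:20–13:00.
Hiro ∩ Zara ∩ Wyatt: 08:20–08:50, 09:30–09:40, 09:50–10:10, 10:20–13:00.
Total common minutes: 30 + 10 + 20 + 160 = 220.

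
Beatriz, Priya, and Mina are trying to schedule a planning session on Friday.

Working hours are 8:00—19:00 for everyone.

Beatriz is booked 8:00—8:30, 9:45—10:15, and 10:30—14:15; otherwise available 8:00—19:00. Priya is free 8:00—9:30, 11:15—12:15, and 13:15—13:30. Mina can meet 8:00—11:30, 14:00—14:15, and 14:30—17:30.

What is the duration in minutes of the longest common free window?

60 minutes

Beatriz free within 08:00–19:00: 08:30–09:45, 10:15–10:30, 14:15–19:00.
Beatriz ∩ Priya: 08:30–09:30.
Beatriz ∩ Priya ∩ Mina: 08:30–09:30.
Single common window of 60 minutes.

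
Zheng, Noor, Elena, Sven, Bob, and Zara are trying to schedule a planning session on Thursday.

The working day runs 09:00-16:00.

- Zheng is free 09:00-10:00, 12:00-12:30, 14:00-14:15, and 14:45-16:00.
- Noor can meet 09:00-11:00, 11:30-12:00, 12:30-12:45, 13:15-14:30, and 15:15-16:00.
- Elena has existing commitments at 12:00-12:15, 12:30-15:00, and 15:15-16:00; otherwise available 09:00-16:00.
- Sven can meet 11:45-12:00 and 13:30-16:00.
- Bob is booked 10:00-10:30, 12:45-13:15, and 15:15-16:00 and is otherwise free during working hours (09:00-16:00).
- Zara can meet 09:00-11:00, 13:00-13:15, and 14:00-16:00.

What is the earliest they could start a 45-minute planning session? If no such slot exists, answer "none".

Elena free within 09:00–16:00: 09:00–12:00, 12:15–12:30, 15:00–15:15.
Bob free within 09:00–16:00: 09:00–10:00, 10:30–12:45, 13:15–15:15.
Zheng ∩ Noor: 09:00–10:00, 14:00–14:15, 15:15–16:00.
Zheng ∩ Noor ∩ Elena: 09:00–10:00.
Zheng ∩ Noor ∩ Elena ∩ Sven: (none).
Zheng ∩ Noor ∩ Elena ∩ Sven ∩ Bob: (none).
Zheng ∩ Noor ∩ Elena ∩ Sven ∩ Bob ∩ Zara: (none).
Windows ≥ 45 min: (none).

none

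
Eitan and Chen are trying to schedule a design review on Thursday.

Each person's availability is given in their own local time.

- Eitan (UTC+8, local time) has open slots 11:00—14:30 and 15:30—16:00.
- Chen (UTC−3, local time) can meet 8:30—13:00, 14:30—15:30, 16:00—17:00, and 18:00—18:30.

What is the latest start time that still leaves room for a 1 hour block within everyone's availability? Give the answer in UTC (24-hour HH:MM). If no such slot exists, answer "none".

none

Eitan → UTC: 03:00–06:30, 07:30–08:00.
Chen → UTC: 11:30–16:00, 17:30–18:30, 19:00–20:00, 21:00–21:30.
Eitan ∩ Chen: (none).
Windows ≥ 60 min: (none).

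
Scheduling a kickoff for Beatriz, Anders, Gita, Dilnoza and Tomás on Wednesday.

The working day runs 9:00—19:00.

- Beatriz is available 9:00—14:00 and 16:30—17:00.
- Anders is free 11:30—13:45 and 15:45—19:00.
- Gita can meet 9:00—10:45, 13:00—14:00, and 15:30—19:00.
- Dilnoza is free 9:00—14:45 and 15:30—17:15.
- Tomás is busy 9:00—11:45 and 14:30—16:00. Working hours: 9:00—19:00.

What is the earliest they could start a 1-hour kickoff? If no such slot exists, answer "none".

Tomás free within 09:00–19:00: 11:45–14:30, 16:00–19:00.
Beatriz ∩ Anders: 11:30–13:45, 16:30–17:00.
Beatriz ∩ Anders ∩ Gita: 13:00–13:45, 16:30–17:00.
Beatriz ∩ Anders ∩ Gita ∩ Dilnoza: 13:00–13:45, 16:30–17:00.
Beatriz ∩ Anders ∩ Gita ∩ Dilnoza ∩ Tomás: 13:00–13:45, 16:30–17:00.
Windows ≥ 60 min: (none).

none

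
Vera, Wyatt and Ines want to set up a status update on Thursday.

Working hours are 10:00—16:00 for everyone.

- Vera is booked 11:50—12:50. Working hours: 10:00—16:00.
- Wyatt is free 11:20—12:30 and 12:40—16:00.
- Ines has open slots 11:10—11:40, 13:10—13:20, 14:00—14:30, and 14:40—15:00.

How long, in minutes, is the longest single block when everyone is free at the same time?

Vera free within 10:00–16:00: 10:00–11:50, 12:50–16:00.
Vera ∩ Wyatt: 11:20–11:50, 12:50–16:00.
Vera ∩ Wyatt ∩ Ines: 11:20–11:40, 13:10–13:20, 14:00–14:30, 14:40–15:00.
Common window lengths: 20, 10, 30, 20 min; longest is 30.

30 minutes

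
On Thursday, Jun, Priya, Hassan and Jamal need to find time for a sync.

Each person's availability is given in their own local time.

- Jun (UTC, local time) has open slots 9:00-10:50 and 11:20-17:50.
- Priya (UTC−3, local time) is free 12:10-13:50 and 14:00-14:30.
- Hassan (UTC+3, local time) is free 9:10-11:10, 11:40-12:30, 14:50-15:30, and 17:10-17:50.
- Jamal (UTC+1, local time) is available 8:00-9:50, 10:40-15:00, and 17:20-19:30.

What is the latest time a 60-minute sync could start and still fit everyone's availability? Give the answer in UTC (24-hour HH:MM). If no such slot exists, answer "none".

none

Jun → UTC: 09:00–10:50, 11:20–17:50.
Priya → UTC: 15:10–16:50, 17:00–17:30.
Hassan → UTC: 06:10–08:10, 08:40–09:30, 11:50–12:30, 14:10–14:50.
Jamal → UTC: 07:00–08:50, 09:40–14:00, 16:20–18:30.
Jun ∩ Priya: 15:10–16:50, 17:00–17:30.
Jun ∩ Priya ∩ Hassan: (none).
Jun ∩ Priya ∩ Hassan ∩ Jamal: (none).
Windows ≥ 60 min: (none).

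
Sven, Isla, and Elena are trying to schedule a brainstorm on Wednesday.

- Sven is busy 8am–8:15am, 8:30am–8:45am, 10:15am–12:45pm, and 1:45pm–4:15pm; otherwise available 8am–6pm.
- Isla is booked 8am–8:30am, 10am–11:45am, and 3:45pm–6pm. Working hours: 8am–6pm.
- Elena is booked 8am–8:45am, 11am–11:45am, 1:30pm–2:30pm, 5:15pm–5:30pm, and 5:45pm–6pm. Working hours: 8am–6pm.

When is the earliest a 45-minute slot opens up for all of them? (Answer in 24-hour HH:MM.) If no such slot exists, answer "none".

Sven free within 08:00–18:00: 08:15–08:30, 08:45–10:15, 12:45–13:45, 16:15–18:00.
Isla free within 08:00–18:00: 08:30–10:00, 11:45–15:45.
Elena free within 08:00–18:00: 08:45–11:00, 11:45–13:30, 14:30–17:15, 17:30–17:45.
Sven ∩ Isla: 08:45–10:00, 12:45–13:45.
Sven ∩ Isla ∩ Elena: 08:45–10:00, 12:45–13:30.
Windows ≥ 45 min: 08:45–10:00, 12:45–13:30.
Earliest such window starts at 08:45.

08:45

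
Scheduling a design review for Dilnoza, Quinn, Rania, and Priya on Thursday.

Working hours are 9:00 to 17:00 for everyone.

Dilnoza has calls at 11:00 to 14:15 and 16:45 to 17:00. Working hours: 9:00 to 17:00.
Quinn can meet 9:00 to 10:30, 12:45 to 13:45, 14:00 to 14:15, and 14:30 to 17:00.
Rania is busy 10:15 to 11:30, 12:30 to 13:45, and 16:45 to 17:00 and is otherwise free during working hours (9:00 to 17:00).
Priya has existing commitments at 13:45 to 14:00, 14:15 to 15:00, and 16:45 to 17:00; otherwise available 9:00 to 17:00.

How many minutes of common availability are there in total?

Dilnoza free within 09:00–17:00: 09:00–11:00, 14:15–16:45.
Rania free within 09:00–17:00: 09:00–10:15, 11:30–12:30, 13:45–16:45.
Priya free within 09:00–17:00: 09:00–13:45, 14:00–14:15, 15:00–16:45.
Dilnoza ∩ Quinn: 09:00–10:30, 14:30–16:45.
Dilnoza ∩ Quinn ∩ Rania: 09:00–10:15, 14:30–16:45.
Dilnoza ∩ Quinn ∩ Rania ∩ Priya: 09:00–10:15, 15:00–16:45.
Total common minutes: 75 + 105 = 180.

180 minutes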